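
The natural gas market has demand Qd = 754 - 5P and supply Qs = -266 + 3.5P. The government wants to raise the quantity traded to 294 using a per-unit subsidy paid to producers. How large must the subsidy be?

At Q = 294, invert demand for the buyer price: Pb = (754 − 294)/5 = 92; invert supply for the seller price: Ps = (294 − (-266))/3.5 = 160.
The subsidy must fill the gap: s = Ps − Pb = 160 − 92 = 68.

Required subsidy s = 68 per unit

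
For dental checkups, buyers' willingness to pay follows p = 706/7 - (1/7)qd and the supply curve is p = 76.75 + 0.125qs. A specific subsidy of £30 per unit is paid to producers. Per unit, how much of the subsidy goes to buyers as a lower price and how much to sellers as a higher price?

Pre-subsidy: 706/7 - (1/7)q = 76.75 + 0.125q gives q* = 90 and p* = 88.
With the subsidy, sellers receive ps = pb + 30 for each unit, where pb is the price buyers pay.
On the curves, pb = 706/7 - (1/7)q and ps = 76.75 + 0.125q; the wedge ps − pb = 30 gives 76.75 + 0.125q − (706/7 - (1/7)q) = 30, so q' = 202.
Then pb = 706/7 − (1/7)·202 = 72 and ps = 76.75 + 0.125·202 = 102.
Buyers' price falls by p* − pb = 88 − 72 = 16; sellers' price rises by ps − p* = 102 − 88 = 14.

Buyers gain £16 per unit; sellers gain £14 per unit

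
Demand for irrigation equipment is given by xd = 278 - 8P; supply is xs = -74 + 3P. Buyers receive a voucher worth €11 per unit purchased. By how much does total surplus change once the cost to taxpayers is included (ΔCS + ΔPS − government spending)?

Net change in total surplus = -€132

Pre-subsidy: 278 - 8P = -74 + 3P gives P* = 32, x* = 22.
With the rebate, buyers effectively pay Pb = Ps − 11, where Ps is the price sellers receive.
Demand in terms of Ps becomes xd = 278 − 8(Ps − 11) = 366 - 8Ps. Setting this equal to supply: 366 - 8Ps = -74 + 3Ps, so Ps = 40.
Buyers pay Pb = 40 − 11 = 29; x' = -74 + 3·40 = 46.
ΔCS = ½(22 + 46)(32 − 29) = 102; ΔPS = ½(22 + 46)(40 − 32) = 272.
Government spending = 11 × 46 = 506.
Net change = 102 + 272 − 506 = -132. The loss equals the DWL triangle ½·11·24.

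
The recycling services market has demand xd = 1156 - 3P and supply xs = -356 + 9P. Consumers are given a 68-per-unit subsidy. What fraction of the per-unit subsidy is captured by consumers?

Consumer share = 0.75

Pre-subsidy: 1156 - 3P = -356 + 9P gives P* = 126, x* = 778.
With the rebate, buyers effectively pay Pb = Ps − 68, where Ps is the price sellers receive.
Demand in terms of Ps becomes xd = 1156 − 3(Ps − 68) = 1360 - 3Ps. Setting this equal to supply: 1360 - 3Ps = -356 + 9Ps, so Ps = 143.
Buyers pay Pb = 143 − 68 = 75; x' = -356 + 9·143 = 931.
Buyers' price falls by P* − Pb = 126 − 75 = 51; sellers' price rises by Ps − P* = 143 − 126 = 17.
So consumers capture 51/68 = 0.75 of each unit of subsidy.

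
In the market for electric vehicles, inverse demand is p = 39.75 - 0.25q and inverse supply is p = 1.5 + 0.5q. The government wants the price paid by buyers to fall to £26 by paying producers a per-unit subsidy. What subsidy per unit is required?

Required subsidy s = £3 per unit

At a buyer price of 26, quantity demanded is 159 − 4·26 = 55.
Sellers supply 55 only when they receive ps = 1.5 + 0.5·55 = 29.
s = ps − pb = 29 − 26 = 3.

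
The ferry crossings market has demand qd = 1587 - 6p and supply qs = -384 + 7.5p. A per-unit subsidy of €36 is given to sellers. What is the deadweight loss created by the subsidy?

Deadweight loss = €2160

Pre-subsidy: 1587 - 6p = -384 + 7.5p gives p* = 146, q* = 711.
With the subsidy, sellers receive ps = pb + 36 for each unit, where pb is the price buyers pay.
Supply in terms of pb becomes qs = -384 + 7.5(pb + 36) = -114 + 7.5pb. Setting this equal to demand: 1587 - 6pb = -114 + 7.5pb, so pb = 126.
Sellers receive ps = 126 + 36 = 162; q' = 1587 − 6·126 = 831.
The subsidy expands output by 831 − 711 = 120 past the efficient level; on those units the gap between marginal cost and willingness to pay runs from 0 up to 36.
DWL = ½ × 36 × 120 = 2160.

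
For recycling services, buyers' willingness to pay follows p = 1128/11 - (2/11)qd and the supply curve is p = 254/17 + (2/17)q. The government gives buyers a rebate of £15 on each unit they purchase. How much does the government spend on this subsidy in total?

Pre-subsidy: 1128/11 - (2/11)q = 254/17 + (2/17)q gives q* = 8191/28 and p* = 691/14.
With the rebate, buyers effectively pay pb = ps − 15, where ps is the price sellers receive.
On the curves, pb = 1128/11 - (2/11)q and ps = 254/17 + (2/17)q; the wedge ps − pb = 15 gives 254/17 + (2/17)q − (1128/11 - (2/11)q) = 15, so q' = 342.625.
Then pb = 1128/11 − (2/11)·342.625 = 40.25 and ps = 254/17 + (2/17)·342.625 = 55.25.
Government outlay = subsidy × quantity = 15 × 342.625 = 5139.375.

Government cost = £5139.375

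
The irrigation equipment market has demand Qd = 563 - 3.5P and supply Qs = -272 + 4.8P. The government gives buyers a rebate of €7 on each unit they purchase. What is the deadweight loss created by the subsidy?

Pre-subsidy: 563 - 3.5P = -272 + 4.8P gives P* = 8350/83, Q* = 17504/83.
With the rebate, buyers effectively pay Pb = Ps − 7, where Ps is the price sellers receive.
Demand in terms of Ps becomes Qd = 563 − 3.5(Ps − 7) = 587.5 - 3.5Ps. Setting this equal to supply: 587.5 - 3.5Ps = -272 + 4.8Ps, so Ps = 8595/83.
Buyers pay Pb = 8595/83 − 7 = 8014/83; Q' = -272 + 4.8·(8595/83) = 18680/83.
The subsidy expands output by 18680/83 − 17504/83 = 1176/83 past the efficient level; on those units the gap between marginal cost and willingness to pay runs from 0 up to 7.
DWL = ½ × 7 × 1176/83 = 4116/83.

Deadweight loss = 4116/83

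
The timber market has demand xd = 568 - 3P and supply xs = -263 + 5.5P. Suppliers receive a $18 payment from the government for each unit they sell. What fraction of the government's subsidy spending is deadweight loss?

DWL / government spending = 297/5264

Pre-subsidy: 568 - 3P = -263 + 5.5P gives P* = 1662/17, x* = 4670/17.
With the subsidy, sellers receive Ps = Pb + 18 for each unit, where Pb is the price buyers pay.
Supply in terms of Pb becomes xs = -263 + 5.5(Pb + 18) = -164 + 5.5Pb. Setting this equal to demand: 568 - 3Pb = -164 + 5.5Pb, so Pb = 1464/17.
Sellers receive Ps = 1464/17 + 18 = 1770/17; x' = 568 − 3·(1464/17) = 5264/17.
ΔCS = ½(4670/17 + 5264/17)(1662/17 − 1464/17) = 983466/289; ΔPS = ½(4670/17 + 5264/17)(1770/17 − 1662/17) = 536436/289.
Government spending = 18 × 5264/17 = 94752/17.
DWL = ½ × 18 × (5264/17 − 4670/17) = 5346/17; fraction = (5346/17) / (94752/17) = 297/5264.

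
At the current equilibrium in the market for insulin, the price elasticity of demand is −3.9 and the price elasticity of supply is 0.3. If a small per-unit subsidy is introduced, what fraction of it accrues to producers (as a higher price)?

Producer share = 13/14

For a small subsidy around the equilibrium, the benefit split depends on the relative slopes, which at a point are proportional to the elasticities.
Buyer share = εs/(εs + |εd|) = 0.3/(0.3 + 3.9) = 1/14; seller share = |εd|/(εs + |εd|) = 13/14.
So producers capture 13/14 of the subsidy.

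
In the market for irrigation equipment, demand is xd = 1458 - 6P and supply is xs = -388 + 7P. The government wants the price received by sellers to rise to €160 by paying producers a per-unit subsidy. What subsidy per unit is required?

Required subsidy s = €39 per unit

At a seller price of 160, quantity supplied is -388 + 7·160 = 732.
Buyers absorb 732 only when they pay Pb with 1458 − 6·Pb = 732, i.e. Pb = 121.
s = Ps − Pb = 160 − 121 = 39.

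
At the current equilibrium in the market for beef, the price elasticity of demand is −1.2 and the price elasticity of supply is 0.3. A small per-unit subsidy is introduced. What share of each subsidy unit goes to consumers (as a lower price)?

For a small subsidy around the equilibrium, the benefit split depends on the relative slopes, which at a point are proportional to the elasticities.
Buyer share = εs/(εs + |εd|) = 0.3/(0.3 + 1.2) = 0.2; seller share = |εd|/(εs + |εd|) = 0.8.

Consumer share = 0.2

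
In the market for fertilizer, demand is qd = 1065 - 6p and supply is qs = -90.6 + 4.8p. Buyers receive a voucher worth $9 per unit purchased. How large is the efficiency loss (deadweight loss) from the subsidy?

Pre-subsidy: 1065 - 6p = -90.6 + 4.8p gives p* = 107, q* = 423.
With the rebate, buyers effectively pay pb = ps − 9, where ps is the price sellers receive.
Demand in terms of ps becomes qd = 1065 − 6(ps − 9) = 1119 - 6ps. Setting this equal to supply: 1119 - 6ps = -90.6 + 4.8ps, so ps = 112.
Buyers pay pb = 112 − 9 = 103; q' = -90.6 + 4.8·112 = 447.
The subsidy expands output by 447 − 423 = 24 past the efficient level; on those units the gap between marginal cost and willingness to pay runs from 0 up to 9.
DWL = ½ × 9 × 24 = 108.

Deadweight loss = $108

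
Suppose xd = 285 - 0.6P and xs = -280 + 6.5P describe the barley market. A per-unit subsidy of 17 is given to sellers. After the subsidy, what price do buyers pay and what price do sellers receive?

Pre-subsidy: 285 - 0.6P = -280 + 6.5P gives P* = 5650/71, x* = 16845/71.
With the subsidy, sellers receive Ps = Pb + 17 for each unit, where Pb is the price buyers pay.
Supply in terms of Pb becomes xs = -280 + 6.5(Pb + 17) = -169.5 + 6.5Pb. Setting this equal to demand: 285 - 0.6Pb = -169.5 + 6.5Pb, so Pb = 4545/71.
Sellers receive Ps = 4545/71 + 17 = 5752/71; x' = 285 − 0.6·(4545/71) = 17508/71.

Buyers pay 4545/71; sellers receive 5752/71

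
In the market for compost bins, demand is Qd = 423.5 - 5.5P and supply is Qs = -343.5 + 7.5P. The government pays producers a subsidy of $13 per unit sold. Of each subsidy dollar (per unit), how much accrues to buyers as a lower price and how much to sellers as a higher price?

Buyers gain $7.5 per unit; sellers gain $5.5 per unit

Pre-subsidy: 423.5 - 5.5P = -343.5 + 7.5P gives P* = 59, Q* = 99.
With the subsidy, sellers receive Ps = Pb + 13 for each unit, where Pb is the price buyers pay.
Supply in terms of Pb becomes Qs = -343.5 + 7.5(Pb + 13) = -246 + 7.5Pb. Setting this equal to demand: 423.5 - 5.5Pb = -246 + 7.5Pb, so Pb = 51.5.
Sellers receive Ps = 51.5 + 13 = 64.5; Q' = 423.5 − 5.5·51.5 = 140.25.
Buyers' price falls by P* − Pb = 59 − 51.5 = 7.5; sellers' price rises by Ps − P* = 64.5 − 59 = 5.5.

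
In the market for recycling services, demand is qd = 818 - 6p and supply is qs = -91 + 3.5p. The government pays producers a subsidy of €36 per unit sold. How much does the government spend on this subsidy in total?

Pre-subsidy: 818 - 6p = -91 + 3.5p gives p* = 1818/19, q* = 4634/19.
With the subsidy, sellers receive ps = pb + 36 for each unit, where pb is the price buyers pay.
Supply in terms of pb becomes qs = -91 + 3.5(pb + 36) = 35 + 3.5pb. Setting this equal to demand: 818 - 6pb = 35 + 3.5pb, so pb = 1566/19.
Sellers receive ps = 1566/19 + 36 = 2250/19; q' = 818 − 6·(1566/19) = 6146/19.
Government outlay = subsidy × quantity = 36 × 6146/19 = 221256/19.

Government cost = 221256/19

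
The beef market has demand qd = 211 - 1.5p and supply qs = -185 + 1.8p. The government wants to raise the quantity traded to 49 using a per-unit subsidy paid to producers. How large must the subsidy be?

At q = 49, invert demand for the buyer price: pb = (211 − 49)/1.5 = 108; invert supply for the seller price: ps = (49 − (-185))/1.8 = 130.
The subsidy must fill the gap: s = ps − pb = 130 − 108 = 22.

Required subsidy s = 22 per unit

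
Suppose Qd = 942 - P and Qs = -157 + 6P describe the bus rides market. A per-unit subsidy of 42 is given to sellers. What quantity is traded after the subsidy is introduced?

Q' = 821

Pre-subsidy: 942 - P = -157 + 6P gives P* = 157, Q* = 785.
With the subsidy, sellers receive Ps = Pb + 42 for each unit, where Pb is the price buyers pay.
Supply in terms of Pb becomes Qs = -157 + 6(Pb + 42) = 95 + 6Pb. Setting this equal to demand: 942 - Pb = 95 + 6Pb, so Pb = 121.
Sellers receive Ps = 121 + 42 = 163; Q' = 942 − 1·121 = 821.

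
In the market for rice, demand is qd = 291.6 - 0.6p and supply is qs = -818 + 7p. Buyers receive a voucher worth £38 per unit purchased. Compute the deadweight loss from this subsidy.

Pre-subsidy: 291.6 - 0.6p = -818 + 7p gives p* = 146, q* = 204.
With the rebate, buyers effectively pay pb = ps − 38, where ps is the price sellers receive.
Demand in terms of ps becomes qd = 291.6 − 0.6(ps − 38) = 314.4 - 0.6ps. Setting this equal to supply: 314.4 - 0.6ps = -818 + 7ps, so ps = 149.
Buyers pay pb = 149 − 38 = 111; q' = -818 + 7·149 = 225.
The subsidy expands output by 225 − 204 = 21 past the efficient level; on those units the gap between marginal cost and willingness to pay runs from 0 up to 38.
DWL = ½ × 38 × 21 = 399.

Deadweight loss = £399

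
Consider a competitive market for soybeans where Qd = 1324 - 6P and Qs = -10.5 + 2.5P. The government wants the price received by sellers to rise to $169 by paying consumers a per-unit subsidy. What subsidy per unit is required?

Required subsidy s = $17 per unit

At a seller price of 169, quantity supplied is -10.5 + 2.5·169 = 412.
Buyers absorb 412 only when they pay Pb with 1324 − 6·Pb = 412, i.e. Pb = 152.
s = Ps − Pb = 169 − 152 = 17.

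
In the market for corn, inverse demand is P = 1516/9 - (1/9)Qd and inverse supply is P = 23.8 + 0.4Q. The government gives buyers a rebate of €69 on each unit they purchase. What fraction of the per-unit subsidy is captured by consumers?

Pre-subsidy: 1516/9 - (1/9)Q = 23.8 + 0.4Q gives Q* = 283 and P* = 137.
With the rebate, buyers effectively pay Pb = Ps − 69, where Ps is the price sellers receive.
On the curves, Pb = 1516/9 - (1/9)Q and Ps = 23.8 + 0.4Q; the wedge Ps − Pb = 69 gives 23.8 + 0.4Q − (1516/9 - (1/9)Q) = 69, so Q' = 418.
Then Pb = 1516/9 − (1/9)·418 = 122 and Ps = 23.8 + 0.4·418 = 191.
Buyers' price falls by P* − Pb = 137 − 122 = 15; sellers' price rises by Ps − P* = 191 − 137 = 54.
So consumers capture 15/69 = 5/23 of each unit of subsidy.

Consumer share = 5/23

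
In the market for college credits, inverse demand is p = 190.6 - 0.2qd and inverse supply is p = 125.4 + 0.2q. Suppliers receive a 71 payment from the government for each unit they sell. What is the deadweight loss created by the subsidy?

Pre-subsidy: 190.6 - 0.2q = 125.4 + 0.2q gives q* = 163 and p* = 158.
With the subsidy, sellers receive ps = pb + 71 for each unit, where pb is the price buyers pay.
On the curves, pb = 190.6 - 0.2q and ps = 125.4 + 0.2q; the wedge ps − pb = 71 gives 125.4 + 0.2q − (190.6 - 0.2q) = 71, so q' = 340.5.
Then pb = 190.6 − 0.2·340.5 = 122.5 and ps = 125.4 + 0.2·340.5 = 193.5.
The subsidy expands output by 340.5 − 163 = 177.5 past the efficient level; on those units the gap between marginal cost and willingness to pay runs from 0 up to 71.
DWL = ½ × 71 × 177.5 = 6301.25.

Deadweight loss = 6301.25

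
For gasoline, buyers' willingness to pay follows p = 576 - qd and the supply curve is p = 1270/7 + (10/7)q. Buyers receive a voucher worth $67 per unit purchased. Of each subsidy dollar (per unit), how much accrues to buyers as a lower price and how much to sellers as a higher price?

Buyers gain 469/17 per unit; sellers gain 670/17 per unit

Pre-subsidy: 576 - q = 1270/7 + (10/7)q gives q* = 2762/17 and p* = 7030/17.
With the rebate, buyers effectively pay pb = ps − 67, where ps is the price sellers receive.
On the curves, pb = 576 - q and ps = 1270/7 + (10/7)q; the wedge ps − pb = 67 gives 1270/7 + (10/7)q − (576 - q) = 67, so q' = 3231/17.
Then pb = 576 − 1·(3231/17) = 6561/17 and ps = 1270/7 + (10/7)·(3231/17) = 7700/17.
Buyers' price falls by p* − pb = 7030/17 − 6561/17 = 469/17; sellers' price rises by ps − p* = 7700/17 − 7030/17 = 670/17.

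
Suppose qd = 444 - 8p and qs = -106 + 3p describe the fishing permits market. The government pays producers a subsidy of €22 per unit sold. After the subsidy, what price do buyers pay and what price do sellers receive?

Pre-subsidy: 444 - 8p = -106 + 3p gives p* = 50, q* = 44.
With the subsidy, sellers receive ps = pb + 22 for each unit, where pb is the price buyers pay.
Supply in terms of pb becomes qs = -106 + 3(pb + 22) = -40 + 3pb. Setting this equal to demand: 444 - 8pb = -40 + 3pb, so pb = 44.
Sellers receive ps = 44 + 22 = 66; q' = 444 − 8·44 = 92.

Buyers pay €44; sellers receive €66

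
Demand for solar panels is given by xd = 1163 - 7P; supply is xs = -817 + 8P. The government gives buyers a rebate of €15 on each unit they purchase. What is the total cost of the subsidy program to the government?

Government cost = €4425

Pre-subsidy: 1163 - 7P = -817 + 8P gives P* = 132, x* = 239.
With the rebate, buyers effectively pay Pb = Ps − 15, where Ps is the price sellers receive.
Demand in terms of Ps becomes xd = 1163 − 7(Ps − 15) = 1268 - 7Ps. Setting this equal to supply: 1268 - 7Ps = -817 + 8Ps, so Ps = 139.
Buyers pay Pb = 139 − 15 = 124; x' = -817 + 8·139 = 295.
Government outlay = subsidy × quantity = 15 × 295 = 4425.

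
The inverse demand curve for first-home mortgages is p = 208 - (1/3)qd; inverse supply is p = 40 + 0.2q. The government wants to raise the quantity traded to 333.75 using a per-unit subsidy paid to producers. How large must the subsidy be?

At q = 333.75, from the demand curve buyers pay pb = 208 − (1/3)·333.75 = 96.75; from the supply curve sellers need ps = 40 + 0.2·333.75 = 106.75.
The subsidy must fill the gap: s = ps − pb = 106.75 − 96.75 = 10.

Required subsidy s = 10 per unit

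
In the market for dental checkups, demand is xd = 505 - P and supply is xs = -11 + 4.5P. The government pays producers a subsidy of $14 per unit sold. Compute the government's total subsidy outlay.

Pre-subsidy: 505 - P = -11 + 4.5P gives P* = 1032/11, x* = 4523/11.
With the subsidy, sellers receive Ps = Pb + 14 for each unit, where Pb is the price buyers pay.
Supply in terms of Pb becomes xs = -11 + 4.5(Pb + 14) = 52 + 4.5Pb. Setting this equal to demand: 505 - Pb = 52 + 4.5Pb, so Pb = 906/11.
Sellers receive Ps = 906/11 + 14 = 1060/11; x' = 505 − 1·(906/11) = 4649/11.
Government outlay = subsidy × quantity = 14 × 4649/11 = 65086/11.

Government cost = 65086/11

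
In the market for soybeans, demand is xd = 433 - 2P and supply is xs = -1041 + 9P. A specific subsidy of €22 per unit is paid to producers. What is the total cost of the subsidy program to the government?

Pre-subsidy: 433 - 2P = -1041 + 9P gives P* = 134, x* = 165.
With the subsidy, sellers receive Ps = Pb + 22 for each unit, where Pb is the price buyers pay.
Supply in terms of Pb becomes xs = -1041 + 9(Pb + 22) = -843 + 9Pb. Setting this equal to demand: 433 - 2Pb = -843 + 9Pb, so Pb = 116.
Sellers receive Ps = 116 + 22 = 138; x' = 433 − 2·116 = 201.
Government outlay = subsidy × quantity = 22 × 201 = 4422.

Government cost = €4422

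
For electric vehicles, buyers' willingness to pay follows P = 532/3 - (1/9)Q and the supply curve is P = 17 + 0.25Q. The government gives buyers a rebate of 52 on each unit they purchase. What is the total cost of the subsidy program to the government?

Government cost = 30576

Pre-subsidy: 532/3 - (1/9)Q = 17 + 0.25Q gives Q* = 444 and P* = 128.
With the rebate, buyers effectively pay Pb = Ps − 52, where Ps is the price sellers receive.
On the curves, Pb = 532/3 - (1/9)Q and Ps = 17 + 0.25Q; the wedge Ps − Pb = 52 gives 17 + 0.25Q − (532/3 - (1/9)Q) = 52, so Q' = 588.
Then Pb = 532/3 − (1/9)·588 = 112 and Ps = 17 + 0.25·588 = 164.
Government outlay = subsidy × quantity = 52 × 588 = 30576.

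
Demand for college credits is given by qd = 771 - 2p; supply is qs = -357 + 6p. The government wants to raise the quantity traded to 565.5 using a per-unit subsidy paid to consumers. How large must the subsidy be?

At q = 565.5, invert demand for the buyer price: pb = (771 − 565.5)/2 = 102.75; invert supply for the seller price: ps = (565.5 − (-357))/6 = 153.75.
The subsidy must fill the gap: s = ps − pb = 153.75 − 102.75 = 51.

Required subsidy s = 51 per unit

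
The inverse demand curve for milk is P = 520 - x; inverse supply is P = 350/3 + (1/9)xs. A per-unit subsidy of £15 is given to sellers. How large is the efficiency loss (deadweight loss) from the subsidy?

Pre-subsidy: 520 - x = 350/3 + (1/9)x gives x* = 363 and P* = 157.
With the subsidy, sellers receive Ps = Pb + 15 for each unit, where Pb is the price buyers pay.
On the curves, Pb = 520 - x and Ps = 350/3 + (1/9)x; the wedge Ps − Pb = 15 gives 350/3 + (1/9)x − (520 - x) = 15, so x' = 376.5.
Then Pb = 520 − 1·376.5 = 143.5 and Ps = 350/3 + (1/9)·376.5 = 158.5.
The subsidy expands output by 376.5 − 363 = 13.5 past the efficient level; on those units the gap between marginal cost and willingness to pay runs from 0 up to 15.
DWL = ½ × 15 × 13.5 = 101.25.

Deadweight loss = £101.25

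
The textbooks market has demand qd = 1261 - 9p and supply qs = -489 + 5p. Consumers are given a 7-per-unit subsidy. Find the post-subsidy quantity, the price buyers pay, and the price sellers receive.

Pre-subsidy: 1261 - 9p = -489 + 5p gives p* = 125, q* = 136.
With the rebate, buyers effectively pay pb = ps − 7, where ps is the price sellers receive.
Demand in terms of ps becomes qd = 1261 − 9(ps − 7) = 1324 - 9ps. Setting this equal to supply: 1324 - 9ps = -489 + 5ps, so ps = 129.5.
Buyers pay pb = 129.5 − 7 = 122.5; q' = -489 + 5·129.5 = 158.5.

q' = 158.5; buyers pay 122.5; sellers receive 129.5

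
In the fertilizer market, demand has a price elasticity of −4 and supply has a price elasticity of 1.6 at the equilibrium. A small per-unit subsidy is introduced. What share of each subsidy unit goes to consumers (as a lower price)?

Consumer share = 2/7

For a small subsidy around the equilibrium, the benefit split depends on the relative slopes, which at a point are proportional to the elasticities.
Buyer share = εs/(εs + |εd|) = 1.6/(1.6 + 4) = 2/7; seller share = |εd|/(εs + |εd|) = 5/7.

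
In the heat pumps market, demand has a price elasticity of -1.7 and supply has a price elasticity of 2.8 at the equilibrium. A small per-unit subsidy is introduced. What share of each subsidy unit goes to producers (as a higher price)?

Producer share = 17/45

For a small subsidy around the equilibrium, the benefit split depends on the relative slopes, which at a point are proportional to the elasticities.
Buyer share = εs/(εs + |εd|) = 2.8/(2.8 + 1.7) = 28/45; seller share = |εd|/(εs + |εd|) = 17/45.
So producers capture 17/45 of the subsidy.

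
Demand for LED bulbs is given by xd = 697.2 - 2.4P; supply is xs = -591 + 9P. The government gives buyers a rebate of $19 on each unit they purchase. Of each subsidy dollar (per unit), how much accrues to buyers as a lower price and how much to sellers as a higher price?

Buyers gain $15 per unit; sellers gain $4 per unit

Pre-subsidy: 697.2 - 2.4P = -591 + 9P gives P* = 113, x* = 426.
With the rebate, buyers effectively pay Pb = Ps − 19, where Ps is the price sellers receive.
Demand in terms of Ps becomes xd = 697.2 − 2.4(Ps − 19) = 742.8 - 2.4Ps. Setting this equal to supply: 742.8 - 2.4Ps = -591 + 9Ps, so Ps = 117.
Buyers pay Pb = 117 − 19 = 98; x' = -591 + 9·117 = 462.
Buyers' price falls by P* − Pb = 113 − 98 = 15; sellers' price rises by Ps − P* = 117 − 113 = 4.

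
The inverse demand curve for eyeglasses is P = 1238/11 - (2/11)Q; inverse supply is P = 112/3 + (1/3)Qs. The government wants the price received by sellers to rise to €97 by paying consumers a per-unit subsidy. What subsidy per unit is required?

Required subsidy s = €17 per unit

At a seller price of 97, quantity supplied is -112 + 3·97 = 179.
Buyers absorb 179 only when they pay Pb = 1238/11 − (2/11)·179 = 80.
s = Ps − Pb = 97 − 80 = 17.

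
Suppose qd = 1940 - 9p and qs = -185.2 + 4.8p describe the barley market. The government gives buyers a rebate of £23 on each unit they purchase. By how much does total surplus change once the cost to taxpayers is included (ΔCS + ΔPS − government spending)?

Pre-subsidy: 1940 - 9p = -185.2 + 4.8p gives p* = 154, q* = 554.
With the rebate, buyers effectively pay pb = ps − 23, where ps is the price sellers receive.
Demand in terms of ps becomes qd = 1940 − 9(ps − 23) = 2147 - 9ps. Setting this equal to supply: 2147 - 9ps = -185.2 + 4.8ps, so ps = 169.
Buyers pay pb = 169 − 23 = 146; q' = -185.2 + 4.8·169 = 626.
ΔCS = ½(554 + 626)(154 − 146) = 4720; ΔPS = ½(554 + 626)(169 − 154) = 8850.
Government spending = 23 × 626 = 14398.
Net change = 4720 + 8850 − 14398 = -828. The loss equals the DWL triangle ½·23·72.

Net change in total surplus = -£828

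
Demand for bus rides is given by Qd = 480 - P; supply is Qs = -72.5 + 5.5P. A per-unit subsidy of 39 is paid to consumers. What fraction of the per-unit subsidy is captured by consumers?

Consumer share = 11/13

Pre-subsidy: 480 - P = -72.5 + 5.5P gives P* = 85, Q* = 395.
With the rebate, buyers effectively pay Pb = Ps − 39, where Ps is the price sellers receive.
Demand in terms of Ps becomes Qd = 480 − 1(Ps − 39) = 519 - Ps. Setting this equal to supply: 519 - Ps = -72.5 + 5.5Ps, so Ps = 91.
Buyers pay Pb = 91 − 39 = 52; Q' = -72.5 + 5.5·91 = 428.
Buyers' price falls by P* − Pb = 85 − 52 = 33; sellers' price rises by Ps − P* = 91 − 85 = 6.
So consumers capture 33/39 = 11/13 of each unit of subsidy.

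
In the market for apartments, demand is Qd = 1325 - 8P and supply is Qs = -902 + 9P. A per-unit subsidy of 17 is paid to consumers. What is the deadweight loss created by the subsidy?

Pre-subsidy: 1325 - 8P = -902 + 9P gives P* = 131, Q* = 277.
With the rebate, buyers effectively pay Pb = Ps − 17, where Ps is the price sellers receive.
Demand in terms of Ps becomes Qd = 1325 − 8(Ps − 17) = 1461 - 8Ps. Setting this equal to supply: 1461 - 8Ps = -902 + 9Ps, so Ps = 139.
Buyers pay Pb = 139 − 17 = 122; Q' = -902 + 9·139 = 349.
The subsidy expands output by 349 − 277 = 72 past the efficient level; on those units the gap between marginal cost and willingness to pay runs from 0 up to 17.
DWL = ½ × 17 × 72 = 612.

Deadweight loss = 612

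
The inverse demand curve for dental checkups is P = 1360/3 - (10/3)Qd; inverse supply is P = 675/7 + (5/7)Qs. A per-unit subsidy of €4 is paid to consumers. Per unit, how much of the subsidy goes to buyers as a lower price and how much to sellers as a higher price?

Pre-subsidy: 1360/3 - (10/3)Q = 675/7 + (5/7)Q gives Q* = 1499/17 and P* = 2710/17.
With the rebate, buyers effectively pay Pb = Ps − 4, where Ps is the price sellers receive.
On the curves, Pb = 1360/3 - (10/3)Q and Ps = 675/7 + (5/7)Q; the wedge Ps − Pb = 4 gives 675/7 + (5/7)Q − (1360/3 - (10/3)Q) = 4, so Q' = 7579/85.
Then Pb = 1360/3 − (10/3)·(7579/85) = 2654/17 and Ps = 675/7 + (5/7)·(7579/85) = 2722/17.
Buyers' price falls by P* − Pb = 2710/17 − 2654/17 = 56/17; sellers' price rises by Ps − P* = 2722/17 − 2710/17 = 12/17.

Buyers gain 56/17 per unit; sellers gain 12/17 per unit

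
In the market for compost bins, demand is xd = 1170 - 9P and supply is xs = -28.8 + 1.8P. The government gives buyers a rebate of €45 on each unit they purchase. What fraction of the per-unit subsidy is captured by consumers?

Pre-subsidy: 1170 - 9P = -28.8 + 1.8P gives P* = 111, x* = 171.
With the rebate, buyers effectively pay Pb = Ps − 45, where Ps is the price sellers receive.
Demand in terms of Ps becomes xd = 1170 − 9(Ps − 45) = 1575 - 9Ps. Setting this equal to supply: 1575 - 9Ps = -28.8 + 1.8Ps, so Ps = 148.5.
Buyers pay Pb = 148.5 − 45 = 103.5; x' = -28.8 + 1.8·148.5 = 238.5.
Buyers' price falls by P* − Pb = 111 − 103.5 = 7.5; sellers' price rises by Ps − P* = 148.5 − 111 = 37.5.
So consumers capture 7.5/45 = 1/6 of each unit of subsidy.

Consumer share = 1/6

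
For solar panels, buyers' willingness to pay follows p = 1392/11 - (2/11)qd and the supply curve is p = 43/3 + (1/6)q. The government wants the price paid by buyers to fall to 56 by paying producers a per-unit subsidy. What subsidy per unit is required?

At a buyer price of 56, quantity demanded is 696 − 5.5·56 = 388.
Sellers supply 388 only when they receive ps = 43/3 + (1/6)·388 = 79.
s = ps − pb = 79 − 56 = 23.

Required subsidy s = 23 per unit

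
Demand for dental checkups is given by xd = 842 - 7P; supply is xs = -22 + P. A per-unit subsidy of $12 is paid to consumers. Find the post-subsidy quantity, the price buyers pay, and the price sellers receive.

Pre-subsidy: 842 - 7P = -22 + P gives P* = 108, x* = 86.
With the rebate, buyers effectively pay Pb = Ps − 12, where Ps is the price sellers receive.
Demand in terms of Ps becomes xd = 842 − 7(Ps − 12) = 926 - 7Ps. Setting this equal to supply: 926 - 7Ps = -22 + Ps, so Ps = 118.5.
Buyers pay Pb = 118.5 − 12 = 106.5; x' = -22 + 1·118.5 = 96.5.

x' = 96.5; buyers pay $106.5; sellers receive $118.5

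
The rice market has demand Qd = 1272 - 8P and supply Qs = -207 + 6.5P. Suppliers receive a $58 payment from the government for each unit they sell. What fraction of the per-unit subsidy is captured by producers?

Pre-subsidy: 1272 - 8P = -207 + 6.5P gives P* = 102, Q* = 456.
With the subsidy, sellers receive Ps = Pb + 58 for each unit, where Pb is the price buyers pay.
Supply in terms of Pb becomes Qs = -207 + 6.5(Pb + 58) = 170 + 6.5Pb. Setting this equal to demand: 1272 - 8Pb = 170 + 6.5Pb, so Pb = 76.
Sellers receive Ps = 76 + 58 = 134; Q' = 1272 − 8·76 = 664.
Buyers' price falls by P* − Pb = 102 − 76 = 26; sellers' price rises by Ps − P* = 134 − 102 = 32.
So producers capture 32/58 = 16/29 of each unit of subsidy.

Producer share = 16/29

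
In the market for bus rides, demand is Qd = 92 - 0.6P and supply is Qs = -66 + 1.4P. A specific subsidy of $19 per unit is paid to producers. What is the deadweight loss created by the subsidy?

Deadweight loss = $75.81

Pre-subsidy: 92 - 0.6P = -66 + 1.4P gives P* = 79, Q* = 44.6.
With the subsidy, sellers receive Ps = Pb + 19 for each unit, where Pb is the price buyers pay.
Supply in terms of Pb becomes Qs = -66 + 1.4(Pb + 19) = -39.4 + 1.4Pb. Setting this equal to demand: 92 - 0.6Pb = -39.4 + 1.4Pb, so Pb = 65.7.
Sellers receive Ps = 65.7 + 19 = 84.7; Q' = 92 − 0.6·65.7 = 52.58.
The subsidy expands output by 52.58 − 44.6 = 7.98 past the efficient level; on those units the gap between marginal cost and willingness to pay runs from 0 up to 19.
DWL = ½ × 19 × 7.98 = 75.81.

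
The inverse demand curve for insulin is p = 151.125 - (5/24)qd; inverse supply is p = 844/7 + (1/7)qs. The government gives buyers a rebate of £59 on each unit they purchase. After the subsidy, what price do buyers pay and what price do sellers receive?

Pre-subsidy: 151.125 - (5/24)q = 844/7 + (1/7)q gives q* = 87 and p* = 133.
With the rebate, buyers effectively pay pb = ps − 59, where ps is the price sellers receive.
On the curves, pb = 151.125 - (5/24)q and ps = 844/7 + (1/7)q; the wedge ps − pb = 59 gives 844/7 + (1/7)q − (151.125 - (5/24)q) = 59, so q' = 255.
Then pb = 151.125 − (5/24)·255 = 98 and ps = 844/7 + (1/7)·255 = 157.

Buyers pay £98; sellers receive £157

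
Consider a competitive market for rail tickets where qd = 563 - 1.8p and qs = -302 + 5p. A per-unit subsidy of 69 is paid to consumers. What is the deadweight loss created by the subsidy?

Pre-subsidy: 563 - 1.8p = -302 + 5p gives p* = 4325/34, q* = 11357/34.
With the rebate, buyers effectively pay pb = ps − 69, where ps is the price sellers receive.
Demand in terms of ps becomes qd = 563 − 1.8(ps − 69) = 687.2 - 1.8ps. Setting this equal to supply: 687.2 - 1.8ps = -302 + 5ps, so ps = 2473/17.
Buyers pay pb = 2473/17 − 69 = 1300/17; q' = -302 + 5·(2473/17) = 7231/17.
The subsidy expands output by 7231/17 − 11357/34 = 3105/34 past the efficient level; on those units the gap between marginal cost and willingness to pay runs from 0 up to 69.
DWL = ½ × 69 × 3105/34 = 214245/68.

Deadweight loss = 214245/68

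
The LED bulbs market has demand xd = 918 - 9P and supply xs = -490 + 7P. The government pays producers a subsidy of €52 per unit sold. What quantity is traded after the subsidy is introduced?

Pre-subsidy: 918 - 9P = -490 + 7P gives P* = 88, x* = 126.
With the subsidy, sellers receive Ps = Pb + 52 for each unit, where Pb is the price buyers pay.
Supply in terms of Pb becomes xs = -490 + 7(Pb + 52) = -126 + 7Pb. Setting this equal to demand: 918 - 9Pb = -126 + 7Pb, so Pb = 65.25.
Sellers receive Ps = 65.25 + 52 = 117.25; x' = 918 − 9·65.25 = 330.75.

x' = 330.75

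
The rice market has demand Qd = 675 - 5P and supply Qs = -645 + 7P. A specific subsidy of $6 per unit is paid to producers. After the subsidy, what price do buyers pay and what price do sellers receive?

Pre-subsidy: 675 - 5P = -645 + 7P gives P* = 110, Q* = 125.
With the subsidy, sellers receive Ps = Pb + 6 for each unit, where Pb is the price buyers pay.
Supply in terms of Pb becomes Qs = -645 + 7(Pb + 6) = -603 + 7Pb. Setting this equal to demand: 675 - 5Pb = -603 + 7Pb, so Pb = 106.5.
Sellers receive Ps = 106.5 + 6 = 112.5; Q' = 675 − 5·106.5 = 142.5.

Buyers pay $106.5; sellers receive $112.5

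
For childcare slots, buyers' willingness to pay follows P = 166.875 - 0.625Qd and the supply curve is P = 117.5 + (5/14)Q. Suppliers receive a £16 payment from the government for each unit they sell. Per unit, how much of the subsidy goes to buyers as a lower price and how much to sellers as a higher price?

Pre-subsidy: 166.875 - 0.625Q = 117.5 + (5/14)Q gives Q* = 553/11 and P* = 1490/11.
With the subsidy, sellers receive Ps = Pb + 16 for each unit, where Pb is the price buyers pay.
On the curves, Pb = 166.875 - 0.625Q and Ps = 117.5 + (5/14)Q; the wedge Ps − Pb = 16 gives 117.5 + (5/14)Q − (166.875 - 0.625Q) = 16, so Q' = 3661/55.
Then Pb = 166.875 − 0.625·(3661/55) = 1378/11 and Ps = 117.5 + (5/14)·(3661/55) = 1554/11.
Buyers' price falls by P* − Pb = 1490/11 − 1378/11 = 112/11; sellers' price rises by Ps − P* = 1554/11 − 1490/11 = 64/11.

Buyers gain 112/11 per unit; sellers gain 64/11 per unit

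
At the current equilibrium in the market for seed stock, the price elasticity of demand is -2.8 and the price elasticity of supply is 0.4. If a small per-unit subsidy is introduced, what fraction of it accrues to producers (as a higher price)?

Producer share = 0.875

For a small subsidy around the equilibrium, the benefit split depends on the relative slopes, which at a point are proportional to the elasticities.
Buyer share = εs/(εs + |εd|) = 0.4/(0.4 + 2.8) = 0.125; seller share = |εd|/(εs + |εd|) = 0.875.
So producers capture 0.875 of the subsidy.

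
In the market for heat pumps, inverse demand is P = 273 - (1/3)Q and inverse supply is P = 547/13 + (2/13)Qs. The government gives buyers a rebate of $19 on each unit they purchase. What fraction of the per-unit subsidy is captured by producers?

Producer share = 6/19

Pre-subsidy: 273 - (1/3)Q = 547/13 + (2/13)Q gives Q* = 474 and P* = 115.
With the rebate, buyers effectively pay Pb = Ps − 19, where Ps is the price sellers receive.
On the curves, Pb = 273 - (1/3)Q and Ps = 547/13 + (2/13)Q; the wedge Ps − Pb = 19 gives 547/13 + (2/13)Q − (273 - (1/3)Q) = 19, so Q' = 513.
Then Pb = 273 − (1/3)·513 = 102 and Ps = 547/13 + (2/13)·513 = 121.
Buyers' price falls by P* − Pb = 115 − 102 = 13; sellers' price rises by Ps − P* = 121 − 115 = 6.
So producers capture 6/19 = 6/19 of each unit of subsidy.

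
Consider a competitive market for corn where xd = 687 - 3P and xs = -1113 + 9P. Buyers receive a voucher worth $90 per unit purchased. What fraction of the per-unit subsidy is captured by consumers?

Pre-subsidy: 687 - 3P = -1113 + 9P gives P* = 150, x* = 237.
With the rebate, buyers effectively pay Pb = Ps − 90, where Ps is the price sellers receive.
Demand in terms of Ps becomes xd = 687 − 3(Ps − 90) = 957 - 3Ps. Setting this equal to supply: 957 - 3Ps = -1113 + 9Ps, so Ps = 172.5.
Buyers pay Pb = 172.5 − 90 = 82.5; x' = -1113 + 9·172.5 = 439.5.
Buyers' price falls by P* − Pb = 150 − 82.5 = 67.5; sellers' price rises by Ps − P* = 172.5 − 150 = 22.5.
So consumers capture 67.5/90 = 0.75 of each unit of subsidy.

Consumer share = 0.75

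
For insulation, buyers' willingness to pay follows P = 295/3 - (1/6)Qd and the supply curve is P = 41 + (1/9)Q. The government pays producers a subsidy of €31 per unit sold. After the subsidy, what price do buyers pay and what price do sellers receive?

Buyers pay 136/3; sellers receive 229/3

Pre-subsidy: 295/3 - (1/6)Q = 41 + (1/9)Q gives Q* = 206.4 and P* = 959/15.
With the subsidy, sellers receive Ps = Pb + 31 for each unit, where Pb is the price buyers pay.
On the curves, Pb = 295/3 - (1/6)Q and Ps = 41 + (1/9)Q; the wedge Ps − Pb = 31 gives 41 + (1/9)Q − (295/3 - (1/6)Q) = 31, so Q' = 318.
Then Pb = 295/3 − (1/6)·318 = 136/3 and Ps = 41 + (1/9)·318 = 229/3.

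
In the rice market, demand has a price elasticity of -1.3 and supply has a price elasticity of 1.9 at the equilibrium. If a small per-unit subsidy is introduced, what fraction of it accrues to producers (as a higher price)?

For a small subsidy around the equilibrium, the benefit split depends on the relative slopes, which at a point are proportional to the elasticities.
Buyer share = εs/(εs + |εd|) = 1.9/(1.9 + 1.3) = 0.59375; seller share = |εd|/(εs + |εd|) = 0.40625.
So producers capture 0.40625 of the subsidy.

Producer share = 0.40625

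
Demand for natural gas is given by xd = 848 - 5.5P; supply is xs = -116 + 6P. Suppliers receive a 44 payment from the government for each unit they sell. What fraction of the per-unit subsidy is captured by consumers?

Consumer share = 12/23

Pre-subsidy: 848 - 5.5P = -116 + 6P gives P* = 1928/23, x* = 8900/23.
With the subsidy, sellers receive Ps = Pb + 44 for each unit, where Pb is the price buyers pay.
Supply in terms of Pb becomes xs = -116 + 6(Pb + 44) = 148 + 6Pb. Setting this equal to demand: 848 - 5.5Pb = 148 + 6Pb, so Pb = 1400/23.
Sellers receive Ps = 1400/23 + 44 = 2412/23; x' = 848 − 5.5·(1400/23) = 11804/23.
Buyers' price falls by P* − Pb = 1928/23 − 1400/23 = 528/23; sellers' price rises by Ps − P* = 2412/23 − 1928/23 = 484/23.
So consumers capture (528/23)/44 = 12/23 of each unit of subsidy.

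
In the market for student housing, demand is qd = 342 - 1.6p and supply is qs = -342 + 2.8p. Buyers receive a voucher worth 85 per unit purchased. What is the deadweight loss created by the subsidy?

Pre-subsidy: 342 - 1.6p = -342 + 2.8p gives p* = 1710/11, q* = 1026/11.
With the rebate, buyers effectively pay pb = ps − 85, where ps is the price sellers receive.
Demand in terms of ps becomes qd = 342 − 1.6(ps − 85) = 478 - 1.6ps. Setting this equal to supply: 478 - 1.6ps = -342 + 2.8ps, so ps = 2050/11.
Buyers pay pb = 2050/11 − 85 = 1115/11; q' = -342 + 2.8·(2050/11) = 1978/11.
The subsidy expands output by 1978/11 − 1026/11 = 952/11 past the efficient level; on those units the gap between marginal cost and willingness to pay runs from 0 up to 85.
DWL = ½ × 85 × 952/11 = 40460/11.

Deadweight loss = 40460/11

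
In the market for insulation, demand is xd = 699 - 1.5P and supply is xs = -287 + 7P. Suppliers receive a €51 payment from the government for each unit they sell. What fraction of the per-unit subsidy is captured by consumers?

Pre-subsidy: 699 - 1.5P = -287 + 7P gives P* = 116, x* = 525.
With the subsidy, sellers receive Ps = Pb + 51 for each unit, where Pb is the price buyers pay.
Supply in terms of Pb becomes xs = -287 + 7(Pb + 51) = 70 + 7Pb. Setting this equal to demand: 699 - 1.5Pb = 70 + 7Pb, so Pb = 74.
Sellers receive Ps = 74 + 51 = 125; x' = 699 − 1.5·74 = 588.
Buyers' price falls by P* − Pb = 116 − 74 = 42; sellers' price rises by Ps − P* = 125 − 116 = 9.
So consumers capture 42/51 = 14/17 of each unit of subsidy.

Consumer share = 14/17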